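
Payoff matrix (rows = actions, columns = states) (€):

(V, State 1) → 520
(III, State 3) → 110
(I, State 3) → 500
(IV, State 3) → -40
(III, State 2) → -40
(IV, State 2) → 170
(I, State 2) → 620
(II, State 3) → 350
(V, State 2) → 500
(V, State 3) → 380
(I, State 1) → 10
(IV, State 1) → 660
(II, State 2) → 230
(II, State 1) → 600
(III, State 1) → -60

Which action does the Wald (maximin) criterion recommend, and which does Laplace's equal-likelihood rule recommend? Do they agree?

Row minima: I=10, II=230, III=-60, IV=-40, V=380
Best worst-case = 380 → V.
Row averages: I=1130/3, II=1180/3, III=10/3, IV=790/3, V=1400/3
Highest average = 1400/3 → V.

maximin → V; laplace → V (agree)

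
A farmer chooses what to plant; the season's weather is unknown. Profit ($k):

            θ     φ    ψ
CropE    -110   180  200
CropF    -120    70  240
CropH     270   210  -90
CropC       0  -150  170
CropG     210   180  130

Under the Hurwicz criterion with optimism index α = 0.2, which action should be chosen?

CropG

CropE: 0.2·200 + 0.8·(-110) = -48
CropF: 0.2·240 + 0.8·(-120) = -48
CropH: 0.2·270 + 0.8·(-90) = -18
CropC: 0.2·170 + 0.8·(-150) = -86
CropG: 0.2·210 + 0.8·130 = 146
Highest Hurwicz score = 146 → CropG.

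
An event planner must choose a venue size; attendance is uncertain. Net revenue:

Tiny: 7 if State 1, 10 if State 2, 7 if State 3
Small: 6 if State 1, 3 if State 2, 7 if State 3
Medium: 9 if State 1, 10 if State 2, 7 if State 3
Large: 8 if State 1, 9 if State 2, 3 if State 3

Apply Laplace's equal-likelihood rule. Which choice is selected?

Row averages: Tiny=8, Small=16/3, Medium=26/3, Large=20/3
Highest average = 26/3 → Medium.

Medium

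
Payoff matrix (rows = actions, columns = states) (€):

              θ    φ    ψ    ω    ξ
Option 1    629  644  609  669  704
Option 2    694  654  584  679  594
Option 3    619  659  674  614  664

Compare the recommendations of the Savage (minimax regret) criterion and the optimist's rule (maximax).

Column bests: θ=694, φ=659, ψ=674, ω=679, ξ=704.
Option 1 regrets: 65, 15, 65, 10, 0 → max 65
Option 2 regrets: 0, 5, 90, 0, 110 → max 110
Option 3 regrets: 75, 0, 0, 65, 40 → max 75
Smallest max regret = 65 → Option 1.
Row maxima: Option 1=704, Option 2=694, Option 3=674
Best best-case = 704 → Option 1.

minimax regret → Option 1; maximax → Option 1 (agree)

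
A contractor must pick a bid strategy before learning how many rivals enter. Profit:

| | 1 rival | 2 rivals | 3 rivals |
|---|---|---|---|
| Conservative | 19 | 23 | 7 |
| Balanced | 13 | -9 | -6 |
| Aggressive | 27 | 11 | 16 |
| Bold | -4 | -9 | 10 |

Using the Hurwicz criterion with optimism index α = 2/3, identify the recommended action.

Aggressive

Conservative: 2/3·23 + 1/3·7 = 53/3
Balanced: 2/3·13 + 1/3·(-9) = 17/3
Aggressive: 2/3·27 + 1/3·11 = 65/3
Bold: 2/3·10 + 1/3·(-9) = 11/3
Highest Hurwicz score = 65/3 → Aggressive.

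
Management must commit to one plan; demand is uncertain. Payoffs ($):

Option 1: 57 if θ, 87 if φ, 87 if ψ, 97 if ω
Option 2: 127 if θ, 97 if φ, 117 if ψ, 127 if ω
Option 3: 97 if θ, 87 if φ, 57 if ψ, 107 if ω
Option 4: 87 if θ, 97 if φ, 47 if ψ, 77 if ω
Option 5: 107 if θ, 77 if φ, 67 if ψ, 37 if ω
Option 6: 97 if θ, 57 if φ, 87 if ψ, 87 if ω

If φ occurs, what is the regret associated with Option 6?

40

Best payoff under φ is 97.
Regret = 97 − 57 = 40.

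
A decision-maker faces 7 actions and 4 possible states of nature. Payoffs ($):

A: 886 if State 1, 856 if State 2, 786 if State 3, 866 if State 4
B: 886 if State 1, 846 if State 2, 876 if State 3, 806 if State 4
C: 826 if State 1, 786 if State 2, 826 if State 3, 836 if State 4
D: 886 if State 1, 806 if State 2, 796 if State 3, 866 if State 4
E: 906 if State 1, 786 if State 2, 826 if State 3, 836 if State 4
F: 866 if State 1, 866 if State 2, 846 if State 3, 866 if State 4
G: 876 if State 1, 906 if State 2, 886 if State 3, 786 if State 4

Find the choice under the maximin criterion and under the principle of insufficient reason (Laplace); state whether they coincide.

maximin → F; laplace → G (disagree)

Row minima: A=786, B=806, C=786, D=796, E=786, F=846, G=786
Best worst-case = 846 → F.
Row averages: A=848.5, B=853.5, C=818.5, D=838.5, E=838.5, F=861, G=863.5
Highest average = 863.5 → G.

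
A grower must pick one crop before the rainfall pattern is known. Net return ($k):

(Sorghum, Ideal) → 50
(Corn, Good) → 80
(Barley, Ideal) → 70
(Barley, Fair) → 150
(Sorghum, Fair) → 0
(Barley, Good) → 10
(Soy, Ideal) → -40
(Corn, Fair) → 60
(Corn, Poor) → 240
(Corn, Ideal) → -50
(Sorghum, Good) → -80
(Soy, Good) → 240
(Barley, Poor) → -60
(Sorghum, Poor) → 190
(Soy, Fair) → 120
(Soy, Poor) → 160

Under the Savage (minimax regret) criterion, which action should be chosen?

Soy

Column bests: Poor=240, Fair=150, Good=240, Ideal=70.
Sorghum regrets: 50, 150, 320, 20 → max 320
Corn regrets: 0, 90, 160, 120 → max 160
Soy regrets: 80, 30, 0, 110 → max 110
Barley regrets: 300, 0, 230, 0 → max 300
Smallest max regret = 110 → Soy.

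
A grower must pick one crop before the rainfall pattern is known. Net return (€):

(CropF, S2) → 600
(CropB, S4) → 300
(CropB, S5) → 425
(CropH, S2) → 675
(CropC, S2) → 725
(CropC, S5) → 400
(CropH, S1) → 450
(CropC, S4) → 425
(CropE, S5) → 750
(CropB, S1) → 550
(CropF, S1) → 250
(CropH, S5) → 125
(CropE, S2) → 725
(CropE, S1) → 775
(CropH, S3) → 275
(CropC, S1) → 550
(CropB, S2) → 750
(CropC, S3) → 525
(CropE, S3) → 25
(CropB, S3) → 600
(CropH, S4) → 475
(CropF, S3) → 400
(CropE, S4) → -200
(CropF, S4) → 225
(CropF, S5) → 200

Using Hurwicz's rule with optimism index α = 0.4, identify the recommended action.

CropC

CropH: 0.4·675 + 0.6·125 = 345
CropF: 0.4·600 + 0.6·200 = 360
CropE: 0.4·775 + 0.6·(-200) = 190
CropC: 0.4·725 + 0.6·400 = 530
CropB: 0.4·750 + 0.6·300 = 480
Highest Hurwicz score = 530 → CropC.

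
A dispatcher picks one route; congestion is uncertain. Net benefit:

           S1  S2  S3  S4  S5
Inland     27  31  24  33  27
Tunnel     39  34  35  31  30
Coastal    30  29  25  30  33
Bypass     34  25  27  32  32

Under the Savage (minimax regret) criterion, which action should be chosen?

Tunnel

Column bests: S1=39, S2=34, S3=35, S4=33, S5=33.
Inland regrets: 12, 3, 11, 0, 6 → max 12
Tunnel regrets: 0, 0, 0, 2, 3 → max 3
Coastal regrets: 9, 5, 10, 3, 0 → max 10
Bypass regrets: 5, 9, 8, 1, 1 → max 9
Smallest max regret = 3 → Tunnel.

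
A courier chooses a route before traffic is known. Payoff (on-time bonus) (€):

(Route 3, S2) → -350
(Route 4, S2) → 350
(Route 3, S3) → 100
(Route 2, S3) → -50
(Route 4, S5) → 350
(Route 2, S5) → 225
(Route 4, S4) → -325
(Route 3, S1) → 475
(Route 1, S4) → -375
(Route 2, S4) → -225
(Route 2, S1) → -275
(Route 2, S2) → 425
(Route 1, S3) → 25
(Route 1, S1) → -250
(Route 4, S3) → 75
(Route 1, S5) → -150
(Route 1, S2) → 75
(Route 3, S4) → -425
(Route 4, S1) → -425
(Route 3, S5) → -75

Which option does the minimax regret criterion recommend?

Route 1

Column bests: S1=475, S2=425, S3=100, S4=-225, S5=350.
Route 1 regrets: 725, 350, 75, 150, 500 → max 725
Route 2 regrets: 750, 0, 150, 0, 125 → max 750
Route 3 regrets: 0, 775, 0, 200, 425 → max 775
Route 4 regrets: 900, 75, 25, 100, 0 → max 900
Smallest max regret = 725 → Route 1.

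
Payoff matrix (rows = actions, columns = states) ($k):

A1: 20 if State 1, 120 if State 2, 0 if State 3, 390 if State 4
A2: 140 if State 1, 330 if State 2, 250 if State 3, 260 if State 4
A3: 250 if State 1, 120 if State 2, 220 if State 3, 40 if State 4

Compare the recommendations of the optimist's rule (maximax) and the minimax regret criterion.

Row maxima: A1=390, A2=330, A3=250
Best best-case = 390 → A1.
Column bests: State 1=250, State 2=330, State 3=250, State 4=390.
A1 regrets: 230, 210, 250, 0 → max 250
A2 regrets: 110, 0, 0, 130 → max 130
A3 regrets: 0, 210, 30, 350 → max 350
Smallest max regret = 130 → A2.

maximax → A1; minimax regret → A2 (disagree)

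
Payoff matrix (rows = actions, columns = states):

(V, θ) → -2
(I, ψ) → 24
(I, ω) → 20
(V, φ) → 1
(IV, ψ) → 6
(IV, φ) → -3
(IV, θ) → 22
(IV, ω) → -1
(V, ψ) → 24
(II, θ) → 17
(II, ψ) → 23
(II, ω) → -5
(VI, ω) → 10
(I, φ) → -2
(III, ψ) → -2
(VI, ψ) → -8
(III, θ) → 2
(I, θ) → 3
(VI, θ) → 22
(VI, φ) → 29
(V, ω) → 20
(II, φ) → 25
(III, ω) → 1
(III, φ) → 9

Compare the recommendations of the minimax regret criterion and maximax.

minimax regret → II; maximax → VI (disagree)

Column bests: θ=22, φ=29, ψ=24, ω=20.
I regrets: 19, 31, 0, 0 → max 31
II regrets: 5, 4, 1, 25 → max 25
III regrets: 20, 20, 26, 19 → max 26
IV regrets: 0, 32, 18, 21 → max 32
V regrets: 24, 28, 0, 0 → max 28
VI regrets: 0, 0, 32, 10 → max 32
Smallest max regret = 25 → II.
Row maxima: I=24, II=25, III=9, IV=22, V=24, VI=29
Best best-case = 29 → VI.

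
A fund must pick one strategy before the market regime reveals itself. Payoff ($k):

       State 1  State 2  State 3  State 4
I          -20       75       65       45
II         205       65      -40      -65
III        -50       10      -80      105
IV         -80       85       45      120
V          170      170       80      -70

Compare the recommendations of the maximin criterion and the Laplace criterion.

Row minima: I=-20, II=-65, III=-80, IV=-80, V=-70
Best worst-case = -20 → I.
Row averages: I=41.25, II=41.25, III=-3.75, IV=42.5, V=87.5
Highest average = 87.5 → V.

maximin → I; laplace → V (disagree)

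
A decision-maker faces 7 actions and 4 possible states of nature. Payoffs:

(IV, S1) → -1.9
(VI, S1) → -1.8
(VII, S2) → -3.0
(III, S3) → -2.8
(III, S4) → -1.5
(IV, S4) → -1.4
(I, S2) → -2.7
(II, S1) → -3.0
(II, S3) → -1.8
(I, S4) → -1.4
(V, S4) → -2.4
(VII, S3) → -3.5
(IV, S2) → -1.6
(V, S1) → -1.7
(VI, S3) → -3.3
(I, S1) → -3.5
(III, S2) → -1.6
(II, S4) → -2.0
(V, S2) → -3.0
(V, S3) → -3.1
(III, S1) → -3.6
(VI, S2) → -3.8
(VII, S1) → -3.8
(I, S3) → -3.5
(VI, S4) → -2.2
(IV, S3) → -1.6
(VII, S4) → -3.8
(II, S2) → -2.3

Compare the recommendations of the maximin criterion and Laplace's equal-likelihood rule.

Row minima: I=-3.5, II=-3.0, III=-3.6, IV=-1.9, V=-3.1, VI=-3.8, VII=-3.8
Best worst-case = -1.9 → IV.
Row averages: I=-2.775, II=-2.275, III=-2.375, IV=-1.625, V=-2.55, VI=-2.775, VII=-3.525
Highest average = -1.625 → IV.

maximin → IV; laplace → IV (agree)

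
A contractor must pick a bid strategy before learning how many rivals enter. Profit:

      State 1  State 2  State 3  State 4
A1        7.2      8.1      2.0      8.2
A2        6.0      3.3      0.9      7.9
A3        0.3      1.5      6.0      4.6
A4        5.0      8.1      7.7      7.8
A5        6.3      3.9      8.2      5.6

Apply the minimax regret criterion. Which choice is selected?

A4

Column bests: State 1=7.2, State 2=8.1, State 3=8.2, State 4=8.2.
A1 regrets: 0.0, 0.0, 6.2, 0.0 → max 6.2
A2 regrets: 1.2, 4.8, 7.3, 0.3 → max 7.3
A3 regrets: 6.9, 6.6, 2.2, 3.6 → max 6.9
A4 regrets: 2.2, 0.0, 0.5, 0.4 → max 2.2
A5 regrets: 0.9, 4.2, 0.0, 2.6 → max 4.2
Smallest max regret = 2.2 → A4.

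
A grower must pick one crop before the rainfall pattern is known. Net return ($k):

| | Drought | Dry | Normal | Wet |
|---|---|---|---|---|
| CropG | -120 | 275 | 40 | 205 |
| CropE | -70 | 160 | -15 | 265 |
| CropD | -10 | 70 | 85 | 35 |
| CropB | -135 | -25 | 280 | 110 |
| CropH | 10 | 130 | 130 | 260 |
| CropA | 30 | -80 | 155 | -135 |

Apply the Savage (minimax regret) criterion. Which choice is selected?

CropH

Column bests: Drought=30, Dry=275, Normal=280, Wet=265.
CropG regrets: 150, 0, 240, 60 → max 240
CropE regrets: 100, 115, 295, 0 → max 295
CropD regrets: 40, 205, 195, 230 → max 230
CropB regrets: 165, 300, 0, 155 → max 300
CropH regrets: 20, 145, 150, 5 → max 150
CropA regrets: 0, 355, 125, 400 → max 400
Smallest max regret = 150 → CropH.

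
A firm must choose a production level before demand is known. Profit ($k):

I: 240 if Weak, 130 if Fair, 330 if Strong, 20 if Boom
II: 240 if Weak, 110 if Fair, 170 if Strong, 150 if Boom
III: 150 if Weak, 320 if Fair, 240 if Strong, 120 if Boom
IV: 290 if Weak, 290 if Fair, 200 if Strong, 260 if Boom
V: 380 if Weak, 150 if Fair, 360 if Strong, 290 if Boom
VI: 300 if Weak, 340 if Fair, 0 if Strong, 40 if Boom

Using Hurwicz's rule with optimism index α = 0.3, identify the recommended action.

I: 0.3·330 + 0.7·20 = 113
II: 0.3·240 + 0.7·110 = 149
III: 0.3·320 + 0.7·120 = 180
IV: 0.3·290 + 0.7·200 = 227
V: 0.3·380 + 0.7·150 = 219
VI: 0.3·340 + 0.7·0 = 102
Highest Hurwicz score = 227 → IV.

IV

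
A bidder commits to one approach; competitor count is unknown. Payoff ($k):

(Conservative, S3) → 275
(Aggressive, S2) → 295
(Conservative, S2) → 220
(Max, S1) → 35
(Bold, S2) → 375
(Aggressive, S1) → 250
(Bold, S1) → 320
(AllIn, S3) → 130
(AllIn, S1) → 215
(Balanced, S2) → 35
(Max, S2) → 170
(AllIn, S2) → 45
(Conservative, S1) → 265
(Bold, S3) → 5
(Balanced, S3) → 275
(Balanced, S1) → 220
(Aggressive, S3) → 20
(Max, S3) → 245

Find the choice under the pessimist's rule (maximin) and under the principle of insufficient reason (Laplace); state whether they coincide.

maximin → Conservative; laplace → Conservative (agree)

Row minima: Conservative=220, Balanced=35, Aggressive=20, Bold=5, AllIn=45, Max=35
Best worst-case = 220 → Conservative.
Row averages: Conservative=760/3, Balanced=530/3, Aggressive=565/3, Bold=700/3, AllIn=130, Max=150
Highest average = 760/3 → Conservative.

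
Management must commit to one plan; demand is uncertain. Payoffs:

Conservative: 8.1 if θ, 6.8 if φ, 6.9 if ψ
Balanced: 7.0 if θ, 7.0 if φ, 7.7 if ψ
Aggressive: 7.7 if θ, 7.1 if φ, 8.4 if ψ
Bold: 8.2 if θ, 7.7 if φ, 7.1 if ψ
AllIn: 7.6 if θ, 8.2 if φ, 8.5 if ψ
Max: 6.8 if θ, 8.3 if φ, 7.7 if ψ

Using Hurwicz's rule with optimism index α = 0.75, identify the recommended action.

AllIn

Conservative: 0.75·8.1 + 0.25·6.8 = 7.775
Balanced: 0.75·7.7 + 0.25·7.0 = 7.525
Aggressive: 0.75·8.4 + 0.25·7.1 = 8.075
Bold: 0.75·8.2 + 0.25·7.1 = 7.925
AllIn: 0.75·8.5 + 0.25·7.6 = 8.275
Max: 0.75·8.3 + 0.25·6.8 = 7.925
Highest Hurwicz score = 8.275 → AllIn.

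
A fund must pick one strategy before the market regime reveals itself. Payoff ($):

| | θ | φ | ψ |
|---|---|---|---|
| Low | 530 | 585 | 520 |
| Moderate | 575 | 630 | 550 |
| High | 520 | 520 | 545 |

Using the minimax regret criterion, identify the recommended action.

Moderate

Column bests: θ=575, φ=630, ψ=550.
Low regrets: 45, 45, 30 → max 45
Moderate regrets: 0, 0, 0 → max 0
High regrets: 55, 110, 5 → max 110
Smallest max regret = 0 → Moderate.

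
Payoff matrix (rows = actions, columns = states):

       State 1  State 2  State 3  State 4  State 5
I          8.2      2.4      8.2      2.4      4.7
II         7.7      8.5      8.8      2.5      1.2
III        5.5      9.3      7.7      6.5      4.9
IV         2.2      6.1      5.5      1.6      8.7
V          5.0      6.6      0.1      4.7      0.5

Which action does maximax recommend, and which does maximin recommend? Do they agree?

Row maxima: I=8.2, II=8.8, III=9.3, IV=8.7, V=6.6
Best best-case = 9.3 → III.
Row minima: I=2.4, II=1.2, III=4.9, IV=1.6, V=0.1
Best worst-case = 4.9 → III.

maximax → III; maximin → III (agree)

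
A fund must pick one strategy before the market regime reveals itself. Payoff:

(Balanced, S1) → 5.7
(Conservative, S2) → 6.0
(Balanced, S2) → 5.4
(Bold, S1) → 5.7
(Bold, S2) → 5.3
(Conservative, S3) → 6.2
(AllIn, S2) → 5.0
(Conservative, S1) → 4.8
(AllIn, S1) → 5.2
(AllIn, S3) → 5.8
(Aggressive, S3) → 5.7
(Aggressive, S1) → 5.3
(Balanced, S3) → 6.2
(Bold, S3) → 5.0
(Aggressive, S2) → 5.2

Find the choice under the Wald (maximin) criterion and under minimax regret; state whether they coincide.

maximin → Balanced; minimax regret → Balanced (agree)

Row minima: Conservative=4.8, Balanced=5.4, Aggressive=5.2, Bold=5.0, AllIn=5.0
Best worst-case = 5.4 → Balanced.
Column bests: S1=5.7, S2=6.0, S3=6.2.
Conservative regrets: 0.9, 0.0, 0.0 → max 0.9
Balanced regrets: 0.0, 0.6, 0.0 → max 0.6
Aggressive regrets: 0.4, 0.8, 0.5 → max 0.8
Bold regrets: 0.0, 0.7, 1.2 → max 1.2
AllIn regrets: 0.5, 1.0, 0.4 → max 1.0
Smallest max regret = 0.6 → Balanced.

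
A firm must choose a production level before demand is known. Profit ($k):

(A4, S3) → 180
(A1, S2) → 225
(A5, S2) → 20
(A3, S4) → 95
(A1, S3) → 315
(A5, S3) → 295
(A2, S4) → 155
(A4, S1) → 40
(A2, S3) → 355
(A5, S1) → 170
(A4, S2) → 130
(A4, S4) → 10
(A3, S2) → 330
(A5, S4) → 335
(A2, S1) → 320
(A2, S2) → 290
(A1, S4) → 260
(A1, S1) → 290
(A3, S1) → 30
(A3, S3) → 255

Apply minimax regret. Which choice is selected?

A1

Column bests: S1=320, S2=330, S3=355, S4=335.
A1 regrets: 30, 105, 40, 75 → max 105
A2 regrets: 0, 40, 0, 180 → max 180
A3 regrets: 290, 0, 100, 240 → max 290
A4 regrets: 280, 200, 175, 325 → max 325
A5 regrets: 150, 310, 60, 0 → max 310
Smallest max regret = 105 → A1.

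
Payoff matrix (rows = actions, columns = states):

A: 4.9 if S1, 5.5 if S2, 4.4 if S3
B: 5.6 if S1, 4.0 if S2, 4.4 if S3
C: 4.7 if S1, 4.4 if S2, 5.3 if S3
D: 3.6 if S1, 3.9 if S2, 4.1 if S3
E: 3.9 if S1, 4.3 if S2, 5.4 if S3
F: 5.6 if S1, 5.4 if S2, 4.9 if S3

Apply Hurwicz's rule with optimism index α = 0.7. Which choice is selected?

A: 0.7·5.5 + 0.3·4.4 = 5.17
B: 0.7·5.6 + 0.3·4.0 = 5.12
C: 0.7·5.3 + 0.3·4.4 = 5.03
D: 0.7·4.1 + 0.3·3.6 = 3.95
E: 0.7·5.4 + 0.3·3.9 = 4.95
F: 0.7·5.6 + 0.3·4.9 = 5.39
Highest Hurwicz score = 5.39 → F.

F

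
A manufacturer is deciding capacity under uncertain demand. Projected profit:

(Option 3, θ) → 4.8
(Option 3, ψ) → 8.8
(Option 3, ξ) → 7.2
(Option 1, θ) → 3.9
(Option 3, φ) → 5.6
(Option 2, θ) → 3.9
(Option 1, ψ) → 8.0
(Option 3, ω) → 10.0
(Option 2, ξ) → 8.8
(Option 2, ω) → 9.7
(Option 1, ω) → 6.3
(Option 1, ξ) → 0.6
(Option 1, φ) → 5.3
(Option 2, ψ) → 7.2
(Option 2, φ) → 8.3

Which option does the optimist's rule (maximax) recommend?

Option 3

Row maxima: Option 1=8.0, Option 2=9.7, Option 3=10.0
Best best-case = 10.0 → Option 3.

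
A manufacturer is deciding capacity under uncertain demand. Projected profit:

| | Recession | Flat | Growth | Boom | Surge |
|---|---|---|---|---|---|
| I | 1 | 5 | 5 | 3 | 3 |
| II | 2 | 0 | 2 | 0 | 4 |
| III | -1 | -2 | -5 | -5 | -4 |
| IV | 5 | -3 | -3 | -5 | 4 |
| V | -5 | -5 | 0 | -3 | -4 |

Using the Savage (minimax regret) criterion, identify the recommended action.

I

Column bests: Recession=5, Flat=5, Growth=5, Boom=3, Surge=4.
I regrets: 4, 0, 0, 0, 1 → max 4
II regrets: 3, 5, 3, 3, 0 → max 5
III regrets: 6, 7, 10, 8, 8 → max 10
IV regrets: 0, 8, 8, 8, 0 → max 8
V regrets: 10, 10, 5, 6, 8 → max 10
Smallest max regret = 4 → I.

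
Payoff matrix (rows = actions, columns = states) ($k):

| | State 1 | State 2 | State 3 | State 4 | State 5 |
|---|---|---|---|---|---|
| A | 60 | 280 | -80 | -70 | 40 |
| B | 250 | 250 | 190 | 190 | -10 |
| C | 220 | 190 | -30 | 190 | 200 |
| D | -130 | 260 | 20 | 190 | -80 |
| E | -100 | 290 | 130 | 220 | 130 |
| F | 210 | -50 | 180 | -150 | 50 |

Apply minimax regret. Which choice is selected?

B

Column bests: State 1=250, State 2=290, State 3=190, State 4=220, State 5=200.
A regrets: 190, 10, 270, 290, 160 → max 290
B regrets: 0, 40, 0, 30, 210 → max 210
C regrets: 30, 100, 220, 30, 0 → max 220
D regrets: 380, 30, 170, 30, 280 → max 380
E regrets: 350, 0, 60, 0, 70 → max 350
F regrets: 40, 340, 10, 370, 150 → max 370
Smallest max regret = 210 → B.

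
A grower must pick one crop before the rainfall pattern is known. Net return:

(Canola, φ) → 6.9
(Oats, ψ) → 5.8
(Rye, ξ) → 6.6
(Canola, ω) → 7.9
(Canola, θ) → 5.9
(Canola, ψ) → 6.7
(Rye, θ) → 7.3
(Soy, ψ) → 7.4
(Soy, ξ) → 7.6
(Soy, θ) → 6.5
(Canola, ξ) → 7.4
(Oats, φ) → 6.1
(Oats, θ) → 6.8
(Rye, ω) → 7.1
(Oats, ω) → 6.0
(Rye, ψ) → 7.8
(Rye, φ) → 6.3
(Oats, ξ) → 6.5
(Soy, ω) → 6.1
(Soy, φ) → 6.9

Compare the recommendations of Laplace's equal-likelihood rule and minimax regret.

laplace → Rye; minimax regret → Rye (agree)

Row averages: Oats=6.24, Canola=6.96, Soy=6.9, Rye=7.02
Highest average = 7.02 → Rye.
Column bests: θ=7.3, φ=6.9, ψ=7.8, ω=7.9, ξ=7.6.
Oats regrets: 0.5, 0.8, 2.0, 1.9, 1.1 → max 2.0
Canola regrets: 1.4, 0.0, 1.1, 0.0, 0.2 → max 1.4
Soy regrets: 0.8, 0.0, 0.4, 1.8, 0.0 → max 1.8
Rye regrets: 0.0, 0.6, 0.0, 0.8, 1.0 → max 1.0
Smallest max regret = 1.0 → Rye.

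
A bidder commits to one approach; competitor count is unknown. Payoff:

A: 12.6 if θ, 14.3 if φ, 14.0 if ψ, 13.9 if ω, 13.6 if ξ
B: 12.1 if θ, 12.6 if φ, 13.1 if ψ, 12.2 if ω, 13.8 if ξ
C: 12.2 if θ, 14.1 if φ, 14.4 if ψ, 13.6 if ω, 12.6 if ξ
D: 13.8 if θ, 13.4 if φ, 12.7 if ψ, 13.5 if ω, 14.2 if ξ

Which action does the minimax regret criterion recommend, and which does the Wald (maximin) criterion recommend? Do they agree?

minimax regret → A; maximin → D (disagree)

Column bests: θ=13.8, φ=14.3, ψ=14.4, ω=13.9, ξ=14.2.
A regrets: 1.2, 0.0, 0.4, 0.0, 0.6 → max 1.2
B regrets: 1.7, 1.7, 1.3, 1.7, 0.4 → max 1.7
C regrets: 1.6, 0.2, 0.0, 0.3, 1.6 → max 1.6
D regrets: 0.0, 0.9, 1.7, 0.4, 0.0 → max 1.7
Smallest max regret = 1.2 → A.
Row minima: A=12.6, B=12.1, C=12.2, D=12.7
Best worst-case = 12.7 → D.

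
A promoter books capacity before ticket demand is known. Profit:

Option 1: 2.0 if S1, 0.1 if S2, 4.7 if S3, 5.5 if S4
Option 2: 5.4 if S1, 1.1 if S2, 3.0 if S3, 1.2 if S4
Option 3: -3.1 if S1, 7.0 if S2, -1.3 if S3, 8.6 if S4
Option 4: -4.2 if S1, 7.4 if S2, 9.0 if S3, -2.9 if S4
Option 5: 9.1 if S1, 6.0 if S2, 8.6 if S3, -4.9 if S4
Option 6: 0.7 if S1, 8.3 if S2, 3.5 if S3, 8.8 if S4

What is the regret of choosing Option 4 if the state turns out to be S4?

11.7

Best payoff under S4 is 8.8.
Regret = 8.8 − (-2.9) = 11.7.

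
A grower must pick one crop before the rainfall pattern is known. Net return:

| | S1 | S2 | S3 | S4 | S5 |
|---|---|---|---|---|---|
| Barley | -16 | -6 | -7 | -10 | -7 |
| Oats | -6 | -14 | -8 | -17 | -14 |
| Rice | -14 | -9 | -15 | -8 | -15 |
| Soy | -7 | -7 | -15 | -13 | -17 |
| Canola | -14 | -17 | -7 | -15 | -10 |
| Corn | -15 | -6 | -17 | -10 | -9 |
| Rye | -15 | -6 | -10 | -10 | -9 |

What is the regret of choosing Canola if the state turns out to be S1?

8

Best payoff under S1 is -6.
Regret = -6 − (-14) = 8.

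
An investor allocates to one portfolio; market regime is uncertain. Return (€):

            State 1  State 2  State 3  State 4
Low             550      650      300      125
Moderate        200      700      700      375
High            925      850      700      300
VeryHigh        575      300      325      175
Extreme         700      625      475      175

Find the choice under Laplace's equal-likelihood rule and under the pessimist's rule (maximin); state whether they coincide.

laplace → High; maximin → High (agree)

Row averages: Low=406.25, Moderate=493.75, High=693.75, VeryHigh=343.75, Extreme=493.75
Highest average = 693.75 → High.
Row minima: Low=125, Moderate=200, High=300, VeryHigh=175, Extreme=175
Best worst-case = 300 → High.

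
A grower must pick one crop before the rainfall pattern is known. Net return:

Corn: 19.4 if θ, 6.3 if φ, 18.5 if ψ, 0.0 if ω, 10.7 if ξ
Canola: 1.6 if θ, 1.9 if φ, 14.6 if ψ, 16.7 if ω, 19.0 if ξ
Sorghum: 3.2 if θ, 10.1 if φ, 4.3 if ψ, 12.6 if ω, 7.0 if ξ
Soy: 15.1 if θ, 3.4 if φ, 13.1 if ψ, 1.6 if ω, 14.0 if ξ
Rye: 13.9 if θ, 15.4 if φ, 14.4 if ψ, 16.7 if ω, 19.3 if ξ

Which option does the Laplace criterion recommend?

Row averages: Corn=10.98, Canola=10.76, Sorghum=7.44, Soy=9.44, Rye=15.94
Highest average = 15.94 → Rye.

Rye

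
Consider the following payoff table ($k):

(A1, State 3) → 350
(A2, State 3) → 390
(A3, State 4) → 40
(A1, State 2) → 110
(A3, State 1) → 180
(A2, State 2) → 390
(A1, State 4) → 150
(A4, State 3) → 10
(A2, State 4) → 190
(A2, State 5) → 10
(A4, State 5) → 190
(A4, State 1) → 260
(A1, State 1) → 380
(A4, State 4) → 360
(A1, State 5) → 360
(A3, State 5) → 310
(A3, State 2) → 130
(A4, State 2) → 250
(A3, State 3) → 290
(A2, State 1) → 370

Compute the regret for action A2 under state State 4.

Best payoff under State 4 is 360.
Regret = 360 − 190 = 170.

170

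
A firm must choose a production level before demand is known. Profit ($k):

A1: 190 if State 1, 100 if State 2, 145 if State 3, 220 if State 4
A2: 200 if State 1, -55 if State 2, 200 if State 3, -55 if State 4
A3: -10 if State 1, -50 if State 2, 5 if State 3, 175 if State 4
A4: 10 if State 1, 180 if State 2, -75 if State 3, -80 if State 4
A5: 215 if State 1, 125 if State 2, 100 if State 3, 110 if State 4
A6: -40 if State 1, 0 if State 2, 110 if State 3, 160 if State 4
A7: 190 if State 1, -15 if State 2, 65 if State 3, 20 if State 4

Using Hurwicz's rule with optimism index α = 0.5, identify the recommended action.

A1

A1: 0.5·220 + 0.5·100 = 160
A2: 0.5·200 + 0.5·(-55) = 72.5
A3: 0.5·175 + 0.5·(-50) = 62.5
A4: 0.5·180 + 0.5·(-80) = 50
A5: 0.5·215 + 0.5·100 = 157.5
A6: 0.5·160 + 0.5·(-40) = 60
A7: 0.5·190 + 0.5·(-15) = 87.5
Highest Hurwicz score = 160 → A1.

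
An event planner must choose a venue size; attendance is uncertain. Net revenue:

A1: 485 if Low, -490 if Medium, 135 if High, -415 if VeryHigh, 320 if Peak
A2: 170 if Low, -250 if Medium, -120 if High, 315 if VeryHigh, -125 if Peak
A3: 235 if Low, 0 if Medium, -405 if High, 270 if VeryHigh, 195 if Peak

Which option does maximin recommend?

A2

Row minima: A1=-490, A2=-250, A3=-405
Best worst-case = -250 → A2.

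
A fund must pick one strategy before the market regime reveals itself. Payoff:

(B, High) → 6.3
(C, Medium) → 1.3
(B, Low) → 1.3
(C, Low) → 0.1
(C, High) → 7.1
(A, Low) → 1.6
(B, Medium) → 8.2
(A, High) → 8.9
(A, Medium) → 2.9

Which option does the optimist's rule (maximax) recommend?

Row maxima: A=8.9, B=8.2, C=7.1
Best best-case = 8.9 → A.

A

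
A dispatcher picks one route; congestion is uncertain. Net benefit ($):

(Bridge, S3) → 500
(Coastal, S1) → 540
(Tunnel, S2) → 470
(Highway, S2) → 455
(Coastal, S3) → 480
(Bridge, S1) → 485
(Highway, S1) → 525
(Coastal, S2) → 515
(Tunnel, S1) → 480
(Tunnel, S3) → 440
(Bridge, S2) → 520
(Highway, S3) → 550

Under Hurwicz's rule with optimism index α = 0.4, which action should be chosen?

Coastal

Tunnel: 0.4·480 + 0.6·440 = 456
Highway: 0.4·550 + 0.6·455 = 493
Bridge: 0.4·520 + 0.6·485 = 499
Coastal: 0.4·540 + 0.6·480 = 504
Highest Hurwicz score = 504 → Coastal.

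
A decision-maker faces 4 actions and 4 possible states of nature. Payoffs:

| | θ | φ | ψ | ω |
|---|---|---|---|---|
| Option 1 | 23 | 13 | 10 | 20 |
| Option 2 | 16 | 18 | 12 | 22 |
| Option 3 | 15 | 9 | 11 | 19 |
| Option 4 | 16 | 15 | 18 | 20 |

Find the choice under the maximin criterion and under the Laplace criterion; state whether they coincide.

Row minima: Option 1=10, Option 2=12, Option 3=9, Option 4=15
Best worst-case = 15 → Option 4.
Row averages: Option 1=16.5, Option 2=17, Option 3=13.5, Option 4=17.25
Highest average = 17.25 → Option 4.

maximin → Option 4; laplace → Option 4 (agree)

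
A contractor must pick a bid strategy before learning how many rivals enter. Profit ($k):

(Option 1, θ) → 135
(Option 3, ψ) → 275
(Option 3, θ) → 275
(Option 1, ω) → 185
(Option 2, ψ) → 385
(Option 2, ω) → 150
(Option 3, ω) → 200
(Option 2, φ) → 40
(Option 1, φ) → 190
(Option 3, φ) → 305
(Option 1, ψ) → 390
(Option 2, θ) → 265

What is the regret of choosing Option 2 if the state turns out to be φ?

Best payoff under φ is 305.
Regret = 305 − 40 = 265.

265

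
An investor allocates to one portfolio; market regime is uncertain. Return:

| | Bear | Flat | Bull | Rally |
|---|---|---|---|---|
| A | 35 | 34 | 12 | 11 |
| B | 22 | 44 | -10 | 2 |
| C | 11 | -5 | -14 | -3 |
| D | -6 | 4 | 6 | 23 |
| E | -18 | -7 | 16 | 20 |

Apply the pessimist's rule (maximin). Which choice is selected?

Row minima: A=11, B=-10, C=-14, D=-6, E=-18
Best worst-case = 11 → A.

A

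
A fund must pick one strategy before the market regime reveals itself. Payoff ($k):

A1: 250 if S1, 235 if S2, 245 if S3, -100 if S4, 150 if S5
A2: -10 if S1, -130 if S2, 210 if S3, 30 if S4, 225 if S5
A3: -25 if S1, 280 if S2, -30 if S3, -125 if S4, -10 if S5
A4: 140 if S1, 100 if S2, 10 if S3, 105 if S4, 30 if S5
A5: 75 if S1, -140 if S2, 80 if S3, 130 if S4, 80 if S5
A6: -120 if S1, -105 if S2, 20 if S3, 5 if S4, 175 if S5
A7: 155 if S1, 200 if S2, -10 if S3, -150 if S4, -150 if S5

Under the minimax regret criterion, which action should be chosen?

Column bests: S1=250, S2=280, S3=245, S4=130, S5=225.
A1 regrets: 0, 45, 0, 230, 75 → max 230
A2 regrets: 260, 410, 35, 100, 0 → max 410
A3 regrets: 275, 0, 275, 255, 235 → max 275
A4 regrets: 110, 180, 235, 25, 195 → max 235
A5 regrets: 175, 420, 165, 0, 145 → max 420
A6 regrets: 370, 385, 225, 125, 50 → max 385
A7 regrets: 95, 80, 255, 280, 375 → max 375
Smallest max regret = 230 → A1.

A1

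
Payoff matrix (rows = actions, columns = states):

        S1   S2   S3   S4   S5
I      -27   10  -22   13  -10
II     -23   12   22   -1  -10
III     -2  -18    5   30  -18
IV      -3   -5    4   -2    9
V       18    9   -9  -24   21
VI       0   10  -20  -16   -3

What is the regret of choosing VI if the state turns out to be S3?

Best payoff under S3 is 22.
Regret = 22 − (-20) = 42.

42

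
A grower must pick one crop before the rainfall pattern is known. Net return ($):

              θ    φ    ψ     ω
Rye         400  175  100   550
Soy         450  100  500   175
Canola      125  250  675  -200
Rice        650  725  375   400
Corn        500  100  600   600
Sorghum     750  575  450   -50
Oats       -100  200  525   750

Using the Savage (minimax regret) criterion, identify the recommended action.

Rice

Column bests: θ=750, φ=725, ψ=675, ω=750.
Rye regrets: 350, 550, 575, 200 → max 575
Soy regrets: 300, 625, 175, 575 → max 625
Canola regrets: 625, 475, 0, 950 → max 950
Rice regrets: 100, 0, 300, 350 → max 350
Corn regrets: 250, 625, 75, 150 → max 625
Sorghum regrets: 0, 150, 225, 800 → max 800
Oats regrets: 850, 525, 150, 0 → max 850
Smallest max regret = 350 → Rice.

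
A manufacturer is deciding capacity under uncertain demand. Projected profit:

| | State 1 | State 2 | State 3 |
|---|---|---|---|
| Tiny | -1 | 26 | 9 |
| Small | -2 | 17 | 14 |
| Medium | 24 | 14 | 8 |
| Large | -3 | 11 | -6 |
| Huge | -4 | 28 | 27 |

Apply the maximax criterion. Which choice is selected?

Row maxima: Tiny=26, Small=17, Medium=24, Large=11, Huge=28
Best best-case = 28 → Huge.

Huge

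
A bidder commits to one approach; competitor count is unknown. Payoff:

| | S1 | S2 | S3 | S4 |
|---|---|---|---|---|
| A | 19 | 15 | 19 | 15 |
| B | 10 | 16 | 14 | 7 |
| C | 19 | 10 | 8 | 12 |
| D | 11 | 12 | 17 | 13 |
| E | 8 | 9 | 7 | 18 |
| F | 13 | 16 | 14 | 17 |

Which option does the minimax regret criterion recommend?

Column bests: S1=19, S2=16, S3=19, S4=18.
A regrets: 0, 1, 0, 3 → max 3
B regrets: 9, 0, 5, 11 → max 11
C regrets: 0, 6, 11, 6 → max 11
D regrets: 8, 4, 2, 5 → max 8
E regrets: 11, 7, 12, 0 → max 12
F regrets: 6, 0, 5, 1 → max 6
Smallest max regret = 3 → A.

A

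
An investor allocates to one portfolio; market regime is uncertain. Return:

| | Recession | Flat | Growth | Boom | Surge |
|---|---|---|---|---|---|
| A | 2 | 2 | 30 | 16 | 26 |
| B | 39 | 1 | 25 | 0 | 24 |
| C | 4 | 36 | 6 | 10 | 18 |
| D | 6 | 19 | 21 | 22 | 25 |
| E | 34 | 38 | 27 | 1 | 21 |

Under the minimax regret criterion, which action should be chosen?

E

Column bests: Recession=39, Flat=38, Growth=30, Boom=22, Surge=26.
A regrets: 37, 36, 0, 6, 0 → max 37
B regrets: 0, 37, 5, 22, 2 → max 37
C regrets: 35, 2, 24, 12, 8 → max 35
D regrets: 33, 19, 9, 0, 1 → max 33
E regrets: 5, 0, 3, 21, 5 → max 21
Smallest max regret = 21 → E.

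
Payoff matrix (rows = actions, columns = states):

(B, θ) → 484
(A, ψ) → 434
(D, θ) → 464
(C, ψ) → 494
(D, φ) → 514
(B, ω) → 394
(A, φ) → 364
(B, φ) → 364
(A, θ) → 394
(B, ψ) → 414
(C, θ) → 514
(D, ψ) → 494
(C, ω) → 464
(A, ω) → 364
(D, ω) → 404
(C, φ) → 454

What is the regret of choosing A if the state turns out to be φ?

150

Best payoff under φ is 514.
Regret = 514 − 364 = 150.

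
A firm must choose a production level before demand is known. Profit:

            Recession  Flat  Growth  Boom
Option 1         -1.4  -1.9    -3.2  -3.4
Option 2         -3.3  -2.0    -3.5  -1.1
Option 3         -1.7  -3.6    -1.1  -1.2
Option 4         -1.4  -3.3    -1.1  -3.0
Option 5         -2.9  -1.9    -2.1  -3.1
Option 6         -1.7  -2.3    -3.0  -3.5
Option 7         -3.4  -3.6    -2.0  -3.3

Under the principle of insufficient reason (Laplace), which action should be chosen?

Row averages: Option 1=-2.475, Option 2=-2.475, Option 3=-1.9, Option 4=-2.2, Option 5=-2.5, Option 6=-2.625, Option 7=-3.075
Highest average = -1.9 → Option 3.

Option 3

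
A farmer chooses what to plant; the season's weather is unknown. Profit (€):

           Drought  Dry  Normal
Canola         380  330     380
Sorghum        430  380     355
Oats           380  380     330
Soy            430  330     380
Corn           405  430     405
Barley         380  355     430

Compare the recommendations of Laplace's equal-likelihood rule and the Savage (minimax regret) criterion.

laplace → Corn; minimax regret → Corn (agree)

Row averages: Canola=1090/3, Sorghum=1165/3, Oats=1090/3, Soy=380, Corn=1240/3, Barley=1165/3
Highest average = 1240/3 → Corn.
Column bests: Drought=430, Dry=430, Normal=430.
Canola regrets: 50, 100, 50 → max 100
Sorghum regrets: 0, 50, 75 → max 75
Oats regrets: 50, 50, 100 → max 100
Soy regrets: 0, 100, 50 → max 100
Corn regrets: 25, 0, 25 → max 25
Barley regrets: 50, 75, 0 → max 75
Smallest max regret = 25 → Corn.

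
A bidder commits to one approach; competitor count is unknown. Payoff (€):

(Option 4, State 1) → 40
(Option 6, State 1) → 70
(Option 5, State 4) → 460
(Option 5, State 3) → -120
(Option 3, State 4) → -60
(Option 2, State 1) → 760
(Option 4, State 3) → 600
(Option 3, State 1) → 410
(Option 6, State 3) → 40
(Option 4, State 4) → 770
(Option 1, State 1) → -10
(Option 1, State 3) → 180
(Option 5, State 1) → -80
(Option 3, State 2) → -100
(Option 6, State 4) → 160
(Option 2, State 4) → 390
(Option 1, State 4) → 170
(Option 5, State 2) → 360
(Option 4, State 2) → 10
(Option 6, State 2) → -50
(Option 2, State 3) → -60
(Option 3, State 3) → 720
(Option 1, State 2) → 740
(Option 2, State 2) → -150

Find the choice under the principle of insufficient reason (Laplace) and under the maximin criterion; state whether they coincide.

Row averages: Option 1=270, Option 2=235, Option 3=242.5, Option 4=355, Option 5=155, Option 6=55
Highest average = 355 → Option 4.
Row minima: Option 1=-10, Option 2=-150, Option 3=-100, Option 4=10, Option 5=-120, Option 6=-50
Best worst-case = 10 → Option 4.

laplace → Option 4; maximin → Option 4 (agree)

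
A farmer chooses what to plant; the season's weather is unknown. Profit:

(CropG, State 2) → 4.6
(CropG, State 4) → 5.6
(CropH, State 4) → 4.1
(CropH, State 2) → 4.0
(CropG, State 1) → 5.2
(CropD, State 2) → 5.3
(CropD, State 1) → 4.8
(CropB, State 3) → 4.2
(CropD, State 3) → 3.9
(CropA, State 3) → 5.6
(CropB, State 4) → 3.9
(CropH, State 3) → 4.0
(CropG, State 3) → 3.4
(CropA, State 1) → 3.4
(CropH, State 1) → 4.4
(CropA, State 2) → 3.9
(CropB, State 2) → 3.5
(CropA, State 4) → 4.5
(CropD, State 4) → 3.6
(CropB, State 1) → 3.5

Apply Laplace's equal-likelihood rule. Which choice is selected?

Row averages: CropB=3.775, CropA=4.35, CropD=4.4, CropH=4.125, CropG=4.7
Highest average = 4.7 → CropG.

CropG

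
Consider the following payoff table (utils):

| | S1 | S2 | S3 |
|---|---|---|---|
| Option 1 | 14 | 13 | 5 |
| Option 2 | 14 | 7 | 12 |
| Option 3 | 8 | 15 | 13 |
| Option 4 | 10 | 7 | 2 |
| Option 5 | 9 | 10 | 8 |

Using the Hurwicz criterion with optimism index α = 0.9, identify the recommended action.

Option 3

Option 1: 0.9·14 + 0.1·5 = 13.1
Option 2: 0.9·14 + 0.1·7 = 13.3
Option 3: 0.9·15 + 0.1·8 = 14.3
Option 4: 0.9·10 + 0.1·2 = 9.2
Option 5: 0.9·10 + 0.1·8 = 9.8
Highest Hurwicz score = 14.3 → Option 3.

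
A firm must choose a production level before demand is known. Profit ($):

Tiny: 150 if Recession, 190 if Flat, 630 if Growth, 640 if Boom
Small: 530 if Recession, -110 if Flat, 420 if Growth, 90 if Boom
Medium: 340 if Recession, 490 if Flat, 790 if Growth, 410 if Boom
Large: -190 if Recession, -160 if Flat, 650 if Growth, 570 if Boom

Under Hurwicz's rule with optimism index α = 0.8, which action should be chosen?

Tiny: 0.8·640 + 0.2·150 = 542
Small: 0.8·530 + 0.2·(-110) = 402
Medium: 0.8·790 + 0.2·340 = 700
Large: 0.8·650 + 0.2·(-190) = 482
Highest Hurwicz score = 700 → Medium.

Medium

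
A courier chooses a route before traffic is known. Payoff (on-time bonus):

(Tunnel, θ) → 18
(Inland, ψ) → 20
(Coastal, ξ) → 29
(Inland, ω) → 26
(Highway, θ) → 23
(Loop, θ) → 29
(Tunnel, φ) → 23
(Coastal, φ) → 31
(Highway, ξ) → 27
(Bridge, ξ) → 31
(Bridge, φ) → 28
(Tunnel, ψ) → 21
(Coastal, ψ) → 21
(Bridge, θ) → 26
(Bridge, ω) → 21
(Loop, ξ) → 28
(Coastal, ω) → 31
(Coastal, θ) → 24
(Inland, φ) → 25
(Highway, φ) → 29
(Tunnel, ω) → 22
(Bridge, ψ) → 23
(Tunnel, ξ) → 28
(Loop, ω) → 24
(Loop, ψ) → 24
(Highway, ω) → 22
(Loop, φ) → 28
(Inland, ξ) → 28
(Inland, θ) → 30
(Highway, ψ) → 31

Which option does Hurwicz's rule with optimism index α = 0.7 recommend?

Highway

Coastal: 0.7·31 + 0.3·21 = 28
Tunnel: 0.7·28 + 0.3·18 = 25
Inland: 0.7·30 + 0.3·20 = 27
Bridge: 0.7·31 + 0.3·21 = 28
Loop: 0.7·29 + 0.3·24 = 27.5
Highway: 0.7·31 + 0.3·22 = 28.3
Highest Hurwicz score = 28.3 → Highway.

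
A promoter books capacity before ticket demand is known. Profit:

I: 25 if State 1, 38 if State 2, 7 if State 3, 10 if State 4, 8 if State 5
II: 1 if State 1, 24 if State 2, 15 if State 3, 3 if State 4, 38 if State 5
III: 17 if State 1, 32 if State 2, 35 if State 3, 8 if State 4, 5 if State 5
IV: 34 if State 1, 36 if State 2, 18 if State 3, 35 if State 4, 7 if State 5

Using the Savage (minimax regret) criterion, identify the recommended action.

Column bests: State 1=34, State 2=38, State 3=35, State 4=35, State 5=38.
I regrets: 9, 0, 28, 25, 30 → max 30
II regrets: 33, 14, 20, 32, 0 → max 33
III regrets: 17, 6, 0, 27, 33 → max 33
IV regrets: 0, 2, 17, 0, 31 → max 31
Smallest max regret = 30 → I.

I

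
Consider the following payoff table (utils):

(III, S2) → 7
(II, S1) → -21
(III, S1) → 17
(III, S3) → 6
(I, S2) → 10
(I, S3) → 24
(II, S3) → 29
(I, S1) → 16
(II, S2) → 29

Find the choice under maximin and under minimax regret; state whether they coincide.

maximin → I; minimax regret → I (agree)

Row minima: I=10, II=-21, III=6
Best worst-case = 10 → I.
Column bests: S1=17, S2=29, S3=29.
I regrets: 1, 19, 5 → max 19
II regrets: 38, 0, 0 → max 38
III regrets: 0, 22, 23 → max 23
Smallest max regret = 19 → I.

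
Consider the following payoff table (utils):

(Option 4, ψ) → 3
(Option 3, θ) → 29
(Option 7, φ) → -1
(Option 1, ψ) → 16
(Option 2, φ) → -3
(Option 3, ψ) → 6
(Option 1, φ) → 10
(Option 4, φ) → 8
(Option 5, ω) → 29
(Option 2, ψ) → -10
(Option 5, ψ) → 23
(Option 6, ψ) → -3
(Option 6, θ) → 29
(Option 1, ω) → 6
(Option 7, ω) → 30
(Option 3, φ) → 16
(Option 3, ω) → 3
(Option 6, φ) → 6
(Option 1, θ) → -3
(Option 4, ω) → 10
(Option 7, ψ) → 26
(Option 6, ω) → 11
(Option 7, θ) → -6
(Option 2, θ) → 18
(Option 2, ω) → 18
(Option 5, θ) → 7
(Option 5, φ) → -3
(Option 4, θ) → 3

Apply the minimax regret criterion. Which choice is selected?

Option 5

Column bests: θ=29, φ=16, ψ=26, ω=30.
Option 1 regrets: 32, 6, 10, 24 → max 32
Option 2 regrets: 11, 19, 36, 12 → max 36
Option 3 regrets: 0, 0, 20, 27 → max 27
Option 4 regrets: 26, 8, 23, 20 → max 26
Option 5 regrets: 22, 19, 3, 1 → max 22
Option 6 regrets: 0, 10, 29, 19 → max 29
Option 7 regrets: 35, 17, 0, 0 → max 35
Smallest max regret = 22 → Option 5.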